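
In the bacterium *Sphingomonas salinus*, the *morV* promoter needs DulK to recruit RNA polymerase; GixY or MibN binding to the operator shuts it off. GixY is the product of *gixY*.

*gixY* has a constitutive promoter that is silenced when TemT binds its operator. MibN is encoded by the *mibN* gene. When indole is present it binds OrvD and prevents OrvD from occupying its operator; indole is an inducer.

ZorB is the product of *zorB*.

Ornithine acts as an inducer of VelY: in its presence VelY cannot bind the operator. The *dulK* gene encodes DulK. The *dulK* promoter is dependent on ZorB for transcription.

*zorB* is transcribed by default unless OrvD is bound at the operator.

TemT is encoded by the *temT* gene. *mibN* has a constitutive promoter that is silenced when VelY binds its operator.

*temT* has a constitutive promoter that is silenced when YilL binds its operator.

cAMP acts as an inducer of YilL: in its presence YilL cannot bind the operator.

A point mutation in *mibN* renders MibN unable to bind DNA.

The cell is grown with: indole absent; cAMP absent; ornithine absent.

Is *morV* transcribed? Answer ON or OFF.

cAMP is absent, so YilL is active.
With repressor YilL bound, *temT* is not transcribed.
So TemT is not produced.
With no repressor bound, *gixY* is transcribed.
So GixY is produced and active.
MibN is non-functional in this strain, so it has no effect.
Indole is absent, so OrvD is active.
With repressor OrvD bound, *zorB* is not transcribed.
So ZorB is not produced.
Required activator ZorB is absent, so *dulK* is not transcribed.
So DulK is not produced.
With repressor GixY bound, *morV* is not transcribed.

OFF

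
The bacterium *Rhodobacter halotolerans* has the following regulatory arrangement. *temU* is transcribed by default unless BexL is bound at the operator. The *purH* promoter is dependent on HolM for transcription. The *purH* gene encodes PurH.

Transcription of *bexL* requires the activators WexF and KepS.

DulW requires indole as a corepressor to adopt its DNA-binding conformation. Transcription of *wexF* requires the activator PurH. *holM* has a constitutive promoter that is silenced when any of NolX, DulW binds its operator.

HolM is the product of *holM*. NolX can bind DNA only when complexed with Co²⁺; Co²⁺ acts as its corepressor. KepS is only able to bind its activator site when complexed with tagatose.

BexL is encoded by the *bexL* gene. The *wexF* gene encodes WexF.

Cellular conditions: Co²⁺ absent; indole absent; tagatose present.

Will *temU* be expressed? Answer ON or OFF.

Co²⁺ is absent, so NolX is inactive.
Indole is absent, so DulW is inactive.
With no repressor bound, *holM* is transcribed.
So HolM is produced and active.
No repressor is bound and HolM is active, so *purH* is transcribed.
So PurH is produced and active.
No repressor is bound and PurH is active, so *wexF* is transcribed.
So WexF is produced and active.
Tagatose is present, so KepS is active.
No repressor is bound and WexF and KepS are active, so *bexL* is transcribed.
So BexL is produced and active.
With repressor BexL bound, *temU* is not transcribed.

OFF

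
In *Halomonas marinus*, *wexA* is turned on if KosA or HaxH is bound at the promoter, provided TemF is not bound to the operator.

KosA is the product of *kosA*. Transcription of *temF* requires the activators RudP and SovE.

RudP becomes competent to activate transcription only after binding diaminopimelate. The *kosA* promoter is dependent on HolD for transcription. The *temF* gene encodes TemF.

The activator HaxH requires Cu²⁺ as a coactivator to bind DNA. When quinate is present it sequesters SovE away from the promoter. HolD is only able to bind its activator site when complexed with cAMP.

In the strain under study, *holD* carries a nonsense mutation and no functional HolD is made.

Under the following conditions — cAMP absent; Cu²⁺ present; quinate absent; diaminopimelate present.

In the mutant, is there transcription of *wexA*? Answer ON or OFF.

OFF

HolD is non-functional in this strain, so it has no effect.
Required activator HolD is absent, so *kosA* is not transcribed.
So KosA is not produced.
Diaminopimelate is present, so RudP is active.
Quinate is absent, so SovE is active.
No repressor is bound and RudP and SovE are active, so *temF* is transcribed.
So TemF is produced and active.
Cu²⁺ is present, so HaxH is active.
With repressor TemF bound, *wexA* is not transcribed.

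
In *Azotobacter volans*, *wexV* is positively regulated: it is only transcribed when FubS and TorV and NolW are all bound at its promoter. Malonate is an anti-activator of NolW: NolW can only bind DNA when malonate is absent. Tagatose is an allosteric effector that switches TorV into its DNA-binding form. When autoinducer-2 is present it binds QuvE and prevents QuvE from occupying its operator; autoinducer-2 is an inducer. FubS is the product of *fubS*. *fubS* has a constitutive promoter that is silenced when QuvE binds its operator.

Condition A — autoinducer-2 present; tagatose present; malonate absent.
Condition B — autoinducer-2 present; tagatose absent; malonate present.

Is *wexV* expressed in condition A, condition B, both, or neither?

A only

Condition A:
Autoinducer-2 is present, so QuvE is inactive.
With no repressor bound, *fubS* is transcribed.
So FubS is produced and active.
Tagatose is present, so TorV is active.
Malonate is absent, so NolW is active.
No repressor is bound and FubS and TorV and NolW are active, so *wexV* is transcribed.
→ *wexV* is ON in A.
Condition B:
Autoinducer-2 is present, so QuvE is inactive.
With no repressor bound, *fubS* is transcribed.
So FubS is produced and active.
Tagatose is absent, so TorV is inactive.
Malonate is present, so NolW is inactive.
Required activator TorV is absent, so *wexV* is not transcribed.
→ *wexV* is OFF in B.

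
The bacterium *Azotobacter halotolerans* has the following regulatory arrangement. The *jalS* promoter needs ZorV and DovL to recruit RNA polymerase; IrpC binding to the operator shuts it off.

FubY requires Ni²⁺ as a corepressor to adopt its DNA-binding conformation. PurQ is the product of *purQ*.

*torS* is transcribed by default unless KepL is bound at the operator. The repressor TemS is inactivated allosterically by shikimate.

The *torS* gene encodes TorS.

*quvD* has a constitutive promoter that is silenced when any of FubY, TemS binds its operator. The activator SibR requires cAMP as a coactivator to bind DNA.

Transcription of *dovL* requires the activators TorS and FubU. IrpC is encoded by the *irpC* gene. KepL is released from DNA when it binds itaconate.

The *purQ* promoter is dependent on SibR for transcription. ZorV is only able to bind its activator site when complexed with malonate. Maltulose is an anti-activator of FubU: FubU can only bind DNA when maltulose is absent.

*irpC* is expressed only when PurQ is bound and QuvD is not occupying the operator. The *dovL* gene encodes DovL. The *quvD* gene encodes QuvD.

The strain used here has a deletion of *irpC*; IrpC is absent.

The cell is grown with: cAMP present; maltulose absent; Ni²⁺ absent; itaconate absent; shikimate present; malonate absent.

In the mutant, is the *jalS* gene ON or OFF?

Malonate is absent, so ZorV is inactive.
Itaconate is absent, so KepL is active.
With repressor KepL bound, *torS* is not transcribed.
So TorS is not produced.
Maltulose is absent, so FubU is active.
Required activator TorS is absent, so *dovL* is not transcribed.
So DovL is not produced.
IrpC is non-functional in this strain, so it has no effect.
Required activator ZorV is absent, so *jalS* is not transcribed.

OFF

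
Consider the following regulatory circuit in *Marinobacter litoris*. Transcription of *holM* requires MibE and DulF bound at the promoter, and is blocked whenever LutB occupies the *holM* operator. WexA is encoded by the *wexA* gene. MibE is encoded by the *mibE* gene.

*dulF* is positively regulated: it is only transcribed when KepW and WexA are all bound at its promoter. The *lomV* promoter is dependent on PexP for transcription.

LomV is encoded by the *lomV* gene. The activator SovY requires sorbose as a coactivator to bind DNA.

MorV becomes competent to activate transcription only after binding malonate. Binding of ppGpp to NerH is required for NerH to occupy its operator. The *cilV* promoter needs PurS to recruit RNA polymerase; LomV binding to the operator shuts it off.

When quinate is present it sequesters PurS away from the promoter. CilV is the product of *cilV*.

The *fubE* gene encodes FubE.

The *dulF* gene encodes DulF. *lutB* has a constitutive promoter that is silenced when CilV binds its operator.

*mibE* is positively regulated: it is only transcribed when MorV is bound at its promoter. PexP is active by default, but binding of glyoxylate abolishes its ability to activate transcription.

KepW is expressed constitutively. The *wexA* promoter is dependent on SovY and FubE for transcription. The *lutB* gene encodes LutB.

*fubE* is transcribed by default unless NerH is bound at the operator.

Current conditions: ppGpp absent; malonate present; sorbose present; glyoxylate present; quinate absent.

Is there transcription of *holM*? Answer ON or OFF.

ON

Malonate is present, so MorV is active.
No repressor is bound and MorV is active, so *mibE* is transcribed.
So MibE is produced and active.
Glyoxylate is present, so PexP is inactive.
Required activator PexP is absent, so *lomV* is not transcribed.
So LomV is not produced.
Quinate is absent, so PurS is active.
No repressor is bound and PurS is active, so *cilV* is transcribed.
So CilV is produced and active.
With repressor CilV bound, *lutB* is not transcribed.
So LutB is not produced.
KepW is produced constitutively and is active.
Sorbose is present, so SovY is active.
ppGpp is absent, so NerH is inactive.
With no repressor bound, *fubE* is transcribed.
So FubE is produced and active.
No repressor is bound and SovY and FubE are active, so *wexA* is transcribed.
So WexA is produced and active.
No repressor is bound and KepW and WexA are active, so *dulF* is transcribed.
So DulF is produced and active.
No repressor is bound and MibE and DulF are active, so *holM* is transcribed.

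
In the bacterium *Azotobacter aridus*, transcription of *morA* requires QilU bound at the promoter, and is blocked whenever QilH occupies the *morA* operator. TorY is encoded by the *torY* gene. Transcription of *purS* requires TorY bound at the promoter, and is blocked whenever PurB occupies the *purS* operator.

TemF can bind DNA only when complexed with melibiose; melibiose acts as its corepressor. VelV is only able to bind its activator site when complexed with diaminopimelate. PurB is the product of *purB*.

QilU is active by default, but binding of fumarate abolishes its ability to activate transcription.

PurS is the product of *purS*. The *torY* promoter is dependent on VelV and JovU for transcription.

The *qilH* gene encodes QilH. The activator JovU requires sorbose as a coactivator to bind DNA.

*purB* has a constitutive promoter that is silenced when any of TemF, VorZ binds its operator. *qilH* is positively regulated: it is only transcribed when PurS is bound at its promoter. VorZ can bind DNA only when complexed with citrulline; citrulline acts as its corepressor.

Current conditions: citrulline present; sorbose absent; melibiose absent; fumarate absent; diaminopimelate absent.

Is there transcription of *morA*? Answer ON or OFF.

ON

Melibiose is absent, so TemF is inactive.
Citrulline is present, so VorZ is active.
With repressor VorZ bound, *purB* is not transcribed.
So PurB is not produced.
Diaminopimelate is absent, so VelV is inactive.
Sorbose is absent, so JovU is inactive.
Required activator VelV is absent, so *torY* is not transcribed.
So TorY is not produced.
Required activator TorY is absent, so *purS* is not transcribed.
So PurS is not produced.
Required activator PurS is absent, so *qilH* is not transcribed.
So QilH is not produced.
Fumarate is absent, so QilU is active.
No repressor is bound and QilU is active, so *morA* is transcribed.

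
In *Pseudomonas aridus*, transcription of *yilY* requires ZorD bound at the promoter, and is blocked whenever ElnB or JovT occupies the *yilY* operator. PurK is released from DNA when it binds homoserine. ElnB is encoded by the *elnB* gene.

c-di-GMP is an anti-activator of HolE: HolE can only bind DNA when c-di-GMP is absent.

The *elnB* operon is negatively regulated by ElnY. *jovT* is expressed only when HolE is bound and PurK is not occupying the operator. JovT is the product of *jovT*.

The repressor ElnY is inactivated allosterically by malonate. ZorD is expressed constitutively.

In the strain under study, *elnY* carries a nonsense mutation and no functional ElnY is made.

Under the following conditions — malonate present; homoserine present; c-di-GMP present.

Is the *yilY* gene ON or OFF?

ElnY is non-functional in this strain, so it has no effect.
With no repressor bound, *elnB* is transcribed.
So ElnB is produced and active.
ZorD is produced constitutively and is active.
c-di-GMP is present, so HolE is inactive.
Homoserine is present, so PurK is inactive.
Required activator HolE is absent, so *jovT* is not transcribed.
So JovT is not produced.
With repressor ElnB bound, *yilY* is not transcribed.

OFF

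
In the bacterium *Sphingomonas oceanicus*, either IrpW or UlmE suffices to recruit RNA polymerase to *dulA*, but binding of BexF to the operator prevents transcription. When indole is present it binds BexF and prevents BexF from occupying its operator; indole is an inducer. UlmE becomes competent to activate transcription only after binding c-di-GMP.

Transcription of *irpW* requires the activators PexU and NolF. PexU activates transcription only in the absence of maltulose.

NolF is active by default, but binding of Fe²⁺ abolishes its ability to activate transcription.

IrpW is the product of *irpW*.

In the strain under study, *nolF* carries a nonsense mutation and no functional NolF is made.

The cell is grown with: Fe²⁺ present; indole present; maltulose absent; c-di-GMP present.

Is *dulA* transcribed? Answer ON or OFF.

Maltulose is absent, so PexU is active.
NolF is non-functional in this strain, so it has no effect.
Required activator NolF is absent, so *irpW* is not transcribed.
So IrpW is not produced.
c-di-GMP is present, so UlmE is active.
Indole is present, so BexF is inactive.
Activator UlmE is present, so *dulA* is transcribed.

ON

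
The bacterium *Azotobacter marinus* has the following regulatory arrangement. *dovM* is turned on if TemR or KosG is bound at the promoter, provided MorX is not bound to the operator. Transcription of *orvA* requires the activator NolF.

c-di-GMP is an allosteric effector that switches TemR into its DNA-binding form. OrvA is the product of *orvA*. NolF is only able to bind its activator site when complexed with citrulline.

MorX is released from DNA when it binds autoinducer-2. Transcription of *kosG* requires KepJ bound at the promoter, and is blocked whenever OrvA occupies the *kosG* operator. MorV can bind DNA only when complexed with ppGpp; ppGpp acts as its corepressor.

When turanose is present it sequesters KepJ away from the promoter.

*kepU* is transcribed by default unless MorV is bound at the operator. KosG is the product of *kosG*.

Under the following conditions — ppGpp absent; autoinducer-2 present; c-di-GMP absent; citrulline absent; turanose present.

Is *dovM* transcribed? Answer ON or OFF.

c-di-GMP is absent, so TemR is inactive.
Autoinducer-2 is present, so MorX is inactive.
Turanose is present, so KepJ is inactive.
Citrulline is absent, so NolF is inactive.
Required activator NolF is absent, so *orvA* is not transcribed.
So OrvA is not produced.
Required activator KepJ is absent, so *kosG* is not transcribed.
So KosG is not produced.
No activator is available at the *dovM* promoter, so *dovM* is not transcribed.

OFF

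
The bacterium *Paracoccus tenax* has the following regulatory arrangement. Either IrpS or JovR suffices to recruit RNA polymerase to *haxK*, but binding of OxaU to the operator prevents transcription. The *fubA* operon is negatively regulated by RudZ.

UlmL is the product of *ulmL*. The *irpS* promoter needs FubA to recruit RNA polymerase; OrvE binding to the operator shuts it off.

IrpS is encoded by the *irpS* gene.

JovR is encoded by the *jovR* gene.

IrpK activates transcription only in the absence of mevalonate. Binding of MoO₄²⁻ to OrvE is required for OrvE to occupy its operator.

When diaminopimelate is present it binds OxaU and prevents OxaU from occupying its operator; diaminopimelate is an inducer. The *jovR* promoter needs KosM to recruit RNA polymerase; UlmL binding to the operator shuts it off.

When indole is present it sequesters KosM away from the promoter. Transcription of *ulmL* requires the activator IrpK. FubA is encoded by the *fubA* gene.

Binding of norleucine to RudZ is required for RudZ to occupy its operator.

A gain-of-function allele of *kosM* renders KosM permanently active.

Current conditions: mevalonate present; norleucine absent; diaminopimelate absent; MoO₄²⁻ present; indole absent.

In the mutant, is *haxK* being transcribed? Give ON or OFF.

OFF

Diaminopimelate is absent, so OxaU is active.
Norleucine is absent, so RudZ is inactive.
With no repressor bound, *fubA* is transcribed.
So FubA is produced and active.
MoO₄²⁻ is present, so OrvE is active.
With repressor OrvE bound, *irpS* is not transcribed.
So IrpS is not produced.
KosM is constitutively active in this strain.
Mevalonate is present, so IrpK is inactive.
Required activator IrpK is absent, so *ulmL* is not transcribed.
So UlmL is not produced.
No repressor is bound and KosM is active, so *jovR* is transcribed.
So JovR is produced and active.
With repressor OxaU bound, *haxK* is not transcribed.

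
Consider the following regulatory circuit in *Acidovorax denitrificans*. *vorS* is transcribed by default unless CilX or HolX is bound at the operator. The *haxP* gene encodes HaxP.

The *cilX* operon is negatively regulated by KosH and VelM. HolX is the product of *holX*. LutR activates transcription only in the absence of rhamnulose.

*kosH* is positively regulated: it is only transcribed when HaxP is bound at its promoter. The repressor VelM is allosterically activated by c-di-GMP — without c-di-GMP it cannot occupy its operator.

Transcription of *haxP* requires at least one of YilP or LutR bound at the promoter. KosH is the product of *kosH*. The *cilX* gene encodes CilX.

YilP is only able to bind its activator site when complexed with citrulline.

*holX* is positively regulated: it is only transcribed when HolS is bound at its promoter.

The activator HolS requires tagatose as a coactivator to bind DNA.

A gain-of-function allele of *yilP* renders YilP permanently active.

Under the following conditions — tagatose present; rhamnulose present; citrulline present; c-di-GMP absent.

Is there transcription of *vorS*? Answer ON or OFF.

OFF

YilP is constitutively active in this strain.
Rhamnulose is present, so LutR is inactive.
Activator YilP is present, so *haxP* is transcribed.
So HaxP is produced and active.
No repressor is bound and HaxP is active, so *kosH* is transcribed.
So KosH is produced and active.
c-di-GMP is absent, so VelM is inactive.
With repressor KosH bound, *cilX* is not transcribed.
So CilX is not produced.
Tagatose is present, so HolS is active.
No repressor is bound and HolS is active, so *holX* is transcribed.
So HolX is produced and active.
With repressor HolX bound, *vorS* is not transcribed.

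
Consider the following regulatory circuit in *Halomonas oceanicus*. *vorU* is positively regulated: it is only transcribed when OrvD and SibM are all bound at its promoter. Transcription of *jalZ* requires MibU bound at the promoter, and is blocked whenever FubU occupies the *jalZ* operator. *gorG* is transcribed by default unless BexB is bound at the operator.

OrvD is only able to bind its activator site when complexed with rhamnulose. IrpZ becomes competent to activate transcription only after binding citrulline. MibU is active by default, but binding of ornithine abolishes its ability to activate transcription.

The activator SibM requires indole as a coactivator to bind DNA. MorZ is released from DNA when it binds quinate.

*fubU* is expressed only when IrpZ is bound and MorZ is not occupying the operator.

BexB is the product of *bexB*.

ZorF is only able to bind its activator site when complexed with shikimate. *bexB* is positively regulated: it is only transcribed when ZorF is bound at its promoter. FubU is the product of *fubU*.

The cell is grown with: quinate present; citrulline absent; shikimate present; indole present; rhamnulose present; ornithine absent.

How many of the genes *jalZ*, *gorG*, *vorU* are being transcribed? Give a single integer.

2

Ornithine is absent, so MibU is active.
Quinate is present, so MorZ is inactive.
Citrulline is absent, so IrpZ is inactive.
Required activator IrpZ is absent, so *fubU* is not transcribed.
So FubU is not produced.
No repressor is bound and MibU is active, so *jalZ* is transcribed.
→ *jalZ* is ON.
Shikimate is present, so ZorF is active.
No repressor is bound and ZorF is active, so *bexB* is transcribed.
So BexB is produced and active.
With repressor BexB bound, *gorG* is not transcribed.
→ *gorG* is OFF.
Rhamnulose is present, so OrvD is active.
Indole is present, so SibM is active.
No repressor is bound and OrvD and SibM are active, so *vorU* is transcribed.
→ *vorU* is ON.
2 of the 3 genes are transcribed.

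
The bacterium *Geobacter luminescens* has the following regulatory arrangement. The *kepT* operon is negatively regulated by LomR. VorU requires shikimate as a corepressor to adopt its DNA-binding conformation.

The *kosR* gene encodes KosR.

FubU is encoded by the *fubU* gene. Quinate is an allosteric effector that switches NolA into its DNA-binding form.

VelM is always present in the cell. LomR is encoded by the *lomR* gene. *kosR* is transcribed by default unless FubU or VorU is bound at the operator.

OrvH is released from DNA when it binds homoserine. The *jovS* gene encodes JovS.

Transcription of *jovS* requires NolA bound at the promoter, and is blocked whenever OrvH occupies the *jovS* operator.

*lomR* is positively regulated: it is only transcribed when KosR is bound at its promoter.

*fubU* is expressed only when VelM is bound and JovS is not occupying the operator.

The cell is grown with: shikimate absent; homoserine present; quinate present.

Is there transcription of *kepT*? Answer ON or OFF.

OFF

Homoserine is present, so OrvH is inactive.
Quinate is present, so NolA is active.
No repressor is bound and NolA is active, so *jovS* is transcribed.
So JovS is produced and active.
VelM is produced constitutively and is active.
With repressor JovS bound, *fubU* is not transcribed.
So FubU is not produced.
Shikimate is absent, so VorU is inactive.
With no repressor bound, *kosR* is transcribed.
So KosR is produced and active.
No repressor is bound and KosR is active, so *lomR* is transcribed.
So LomR is produced and active.
With repressor LomR bound, *kepT* is not transcribed.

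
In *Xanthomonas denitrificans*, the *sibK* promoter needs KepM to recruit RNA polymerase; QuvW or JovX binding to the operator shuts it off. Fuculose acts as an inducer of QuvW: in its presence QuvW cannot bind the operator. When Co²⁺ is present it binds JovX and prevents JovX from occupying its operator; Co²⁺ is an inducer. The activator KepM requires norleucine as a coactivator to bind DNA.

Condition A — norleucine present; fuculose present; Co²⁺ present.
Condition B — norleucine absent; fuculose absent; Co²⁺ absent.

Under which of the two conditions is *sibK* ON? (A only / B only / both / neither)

A only

Condition A:
Norleucine is present, so KepM is active.
Fuculose is present, so QuvW is inactive.
Co²⁺ is present, so JovX is inactive.
No repressor is bound and KepM is active, so *sibK* is transcribed.
→ *sibK* is ON in A.
Condition B:
Norleucine is absent, so KepM is inactive.
Fuculose is absent, so QuvW is active.
Co²⁺ is absent, so JovX is active.
With repressor QuvW bound, *sibK* is not transcribed.
→ *sibK* is OFF in B.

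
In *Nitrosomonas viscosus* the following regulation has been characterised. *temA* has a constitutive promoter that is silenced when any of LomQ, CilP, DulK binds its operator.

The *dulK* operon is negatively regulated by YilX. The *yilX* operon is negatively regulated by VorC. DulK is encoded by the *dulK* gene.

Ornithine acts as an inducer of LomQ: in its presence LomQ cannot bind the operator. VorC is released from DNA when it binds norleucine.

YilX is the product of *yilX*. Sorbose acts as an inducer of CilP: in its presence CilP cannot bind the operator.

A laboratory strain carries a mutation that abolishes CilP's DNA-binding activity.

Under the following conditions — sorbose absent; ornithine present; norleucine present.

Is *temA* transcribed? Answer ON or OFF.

Ornithine is present, so LomQ is inactive.
CilP is non-functional in this strain, so it has no effect.
Norleucine is present, so VorC is inactive.
With no repressor bound, *yilX* is transcribed.
So YilX is produced and active.
With repressor YilX bound, *dulK* is not transcribed.
So DulK is not produced.
With no repressor bound, *temA* is transcribed.

ON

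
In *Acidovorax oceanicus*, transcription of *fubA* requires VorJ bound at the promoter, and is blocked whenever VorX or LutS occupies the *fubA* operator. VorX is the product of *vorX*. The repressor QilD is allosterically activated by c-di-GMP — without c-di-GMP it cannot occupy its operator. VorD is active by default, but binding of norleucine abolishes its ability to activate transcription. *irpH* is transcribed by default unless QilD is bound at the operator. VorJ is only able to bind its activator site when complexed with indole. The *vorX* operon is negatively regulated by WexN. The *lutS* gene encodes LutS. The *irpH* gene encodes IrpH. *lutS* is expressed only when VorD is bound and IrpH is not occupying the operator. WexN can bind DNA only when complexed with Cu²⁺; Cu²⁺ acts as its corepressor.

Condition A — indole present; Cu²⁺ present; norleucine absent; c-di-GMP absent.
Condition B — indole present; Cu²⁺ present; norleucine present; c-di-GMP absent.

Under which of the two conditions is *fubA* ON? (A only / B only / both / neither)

both

Condition A:
Indole is present, so VorJ is active.
Cu²⁺ is present, so WexN is active.
With repressor WexN bound, *vorX* is not transcribed.
So VorX is not produced.
Norleucine is absent, so VorD is active.
c-di-GMP is absent, so QilD is inactive.
With no repressor bound, *irpH* is transcribed.
So IrpH is produced and active.
With repressor IrpH bound, *lutS* is not transcribed.
So LutS is not produced.
No repressor is bound and VorJ is active, so *fubA* is transcribed.
→ *fubA* is ON in A.
Condition B:
Indole is present, so VorJ is active.
Cu²⁺ is present, so WexN is active.
With repressor WexN bound, *vorX* is not transcribed.
So VorX is not produced.
Norleucine is present, so VorD is inactive.
c-di-GMP is absent, so QilD is inactive.
With no repressor bound, *irpH* is transcribed.
So IrpH is produced and active.
With repressor IrpH bound, *lutS* is not transcribed.
So LutS is not produced.
No repressor is bound and VorJ is active, so *fubA* is transcribed.
→ *fubA* is ON in B.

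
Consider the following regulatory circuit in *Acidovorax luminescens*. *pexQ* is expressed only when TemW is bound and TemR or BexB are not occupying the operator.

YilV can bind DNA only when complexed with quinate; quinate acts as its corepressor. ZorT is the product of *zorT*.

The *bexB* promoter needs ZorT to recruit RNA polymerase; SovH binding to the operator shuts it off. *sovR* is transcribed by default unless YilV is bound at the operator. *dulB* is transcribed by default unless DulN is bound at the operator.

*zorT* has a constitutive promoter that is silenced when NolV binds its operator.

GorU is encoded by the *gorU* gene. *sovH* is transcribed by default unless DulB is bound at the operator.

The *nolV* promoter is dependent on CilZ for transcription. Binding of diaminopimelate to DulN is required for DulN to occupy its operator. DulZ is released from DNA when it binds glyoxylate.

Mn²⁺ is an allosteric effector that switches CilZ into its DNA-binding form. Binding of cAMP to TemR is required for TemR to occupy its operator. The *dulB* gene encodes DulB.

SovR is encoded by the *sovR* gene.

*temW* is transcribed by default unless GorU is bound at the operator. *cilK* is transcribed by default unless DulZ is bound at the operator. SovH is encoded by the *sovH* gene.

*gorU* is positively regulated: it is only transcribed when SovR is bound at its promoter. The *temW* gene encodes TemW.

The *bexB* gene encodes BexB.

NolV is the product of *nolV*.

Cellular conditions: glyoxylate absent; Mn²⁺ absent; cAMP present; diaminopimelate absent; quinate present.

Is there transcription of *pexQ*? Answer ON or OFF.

cAMP is present, so TemR is active.
Mn²⁺ is absent, so CilZ is inactive.
Required activator CilZ is absent, so *nolV* is not transcribed.
So NolV is not produced.
With no repressor bound, *zorT* is transcribed.
So ZorT is produced and active.
Diaminopimelate is absent, so DulN is inactive.
With no repressor bound, *dulB* is transcribed.
So DulB is produced and active.
With repressor DulB bound, *sovH* is not transcribed.
So SovH is not produced.
No repressor is bound and ZorT is active, so *bexB* is transcribed.
So BexB is produced and active.
Quinate is present, so YilV is active.
With repressor YilV bound, *sovR* is not transcribed.
So SovR is not produced.
Required activator SovR is absent, so *gorU* is not transcribed.
So GorU is not produced.
With no repressor bound, *temW* is transcribed.
So TemW is produced and active.
With repressor TemR bound, *pexQ* is not transcribed.

OFF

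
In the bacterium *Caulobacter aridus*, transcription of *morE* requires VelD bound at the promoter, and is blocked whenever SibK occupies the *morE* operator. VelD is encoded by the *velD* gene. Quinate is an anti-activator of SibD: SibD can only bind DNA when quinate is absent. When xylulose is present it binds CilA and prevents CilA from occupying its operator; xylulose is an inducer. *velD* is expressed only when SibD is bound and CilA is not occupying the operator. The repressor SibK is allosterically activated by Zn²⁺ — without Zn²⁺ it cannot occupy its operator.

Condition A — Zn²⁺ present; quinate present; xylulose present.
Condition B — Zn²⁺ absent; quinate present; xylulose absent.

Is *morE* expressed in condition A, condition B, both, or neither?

neither

Condition A:
Zn²⁺ is present, so SibK is active.
Quinate is present, so SibD is inactive.
Xylulose is present, so CilA is inactive.
Required activator SibD is absent, so *velD* is not transcribed.
So VelD is not produced.
With repressor SibK bound, *morE* is not transcribed.
→ *morE* is OFF in A.
Condition B:
Zn²⁺ is absent, so SibK is inactive.
Quinate is present, so SibD is inactive.
Xylulose is absent, so CilA is active.
With repressor CilA bound, *velD* is not transcribed.
So VelD is not produced.
Required activator VelD is absent, so *morE* is not transcribed.
→ *morE* is OFF in B.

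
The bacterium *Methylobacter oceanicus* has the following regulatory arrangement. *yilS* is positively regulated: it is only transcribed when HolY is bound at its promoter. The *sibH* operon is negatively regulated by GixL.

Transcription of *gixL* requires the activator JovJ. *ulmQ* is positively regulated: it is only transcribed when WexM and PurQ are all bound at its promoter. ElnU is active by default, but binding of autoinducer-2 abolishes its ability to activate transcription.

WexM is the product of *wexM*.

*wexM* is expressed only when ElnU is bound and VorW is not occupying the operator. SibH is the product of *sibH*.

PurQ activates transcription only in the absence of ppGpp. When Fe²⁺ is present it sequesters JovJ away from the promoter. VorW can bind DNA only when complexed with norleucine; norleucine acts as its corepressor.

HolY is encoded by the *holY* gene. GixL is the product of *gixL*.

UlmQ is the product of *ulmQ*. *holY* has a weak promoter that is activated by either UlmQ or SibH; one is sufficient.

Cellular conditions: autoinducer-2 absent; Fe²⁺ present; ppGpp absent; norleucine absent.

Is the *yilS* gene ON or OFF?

Autoinducer-2 is absent, so ElnU is active.
Norleucine is absent, so VorW is inactive.
No repressor is bound and ElnU is active, so *wexM* is transcribed.
So WexM is produced and active.
ppGpp is absent, so PurQ is active.
No repressor is bound and WexM and PurQ are active, so *ulmQ* is transcribed.
So UlmQ is produced and active.
Fe²⁺ is present, so JovJ is inactive.
Required activator JovJ is absent, so *gixL* is not transcribed.
So GixL is not produced.
With no repressor bound, *sibH* is transcribed.
So SibH is produced and active.
Activator UlmQ is present, so *holY* is transcribed.
So HolY is produced and active.
No repressor is bound and HolY is active, so *yilS* is transcribed.

ON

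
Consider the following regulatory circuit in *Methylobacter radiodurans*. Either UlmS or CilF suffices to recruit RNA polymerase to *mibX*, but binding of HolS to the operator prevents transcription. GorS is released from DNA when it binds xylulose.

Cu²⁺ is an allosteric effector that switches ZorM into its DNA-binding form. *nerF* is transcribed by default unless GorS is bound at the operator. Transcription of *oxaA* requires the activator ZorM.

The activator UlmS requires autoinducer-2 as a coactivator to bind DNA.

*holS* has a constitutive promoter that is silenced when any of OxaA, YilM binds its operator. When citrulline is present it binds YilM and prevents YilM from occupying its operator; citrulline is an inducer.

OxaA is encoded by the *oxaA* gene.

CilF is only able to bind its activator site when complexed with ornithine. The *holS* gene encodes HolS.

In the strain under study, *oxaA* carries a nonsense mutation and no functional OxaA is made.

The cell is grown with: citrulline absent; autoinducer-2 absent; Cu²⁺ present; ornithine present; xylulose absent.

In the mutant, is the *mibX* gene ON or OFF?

OxaA is non-functional in this strain, so it has no effect.
Citrulline is absent, so YilM is active.
With repressor YilM bound, *holS* is not transcribed.
So HolS is not produced.
Autoinducer-2 is absent, so UlmS is inactive.
Ornithine is present, so CilF is active.
Activator CilF is present, so *mibX* is transcribed.

ON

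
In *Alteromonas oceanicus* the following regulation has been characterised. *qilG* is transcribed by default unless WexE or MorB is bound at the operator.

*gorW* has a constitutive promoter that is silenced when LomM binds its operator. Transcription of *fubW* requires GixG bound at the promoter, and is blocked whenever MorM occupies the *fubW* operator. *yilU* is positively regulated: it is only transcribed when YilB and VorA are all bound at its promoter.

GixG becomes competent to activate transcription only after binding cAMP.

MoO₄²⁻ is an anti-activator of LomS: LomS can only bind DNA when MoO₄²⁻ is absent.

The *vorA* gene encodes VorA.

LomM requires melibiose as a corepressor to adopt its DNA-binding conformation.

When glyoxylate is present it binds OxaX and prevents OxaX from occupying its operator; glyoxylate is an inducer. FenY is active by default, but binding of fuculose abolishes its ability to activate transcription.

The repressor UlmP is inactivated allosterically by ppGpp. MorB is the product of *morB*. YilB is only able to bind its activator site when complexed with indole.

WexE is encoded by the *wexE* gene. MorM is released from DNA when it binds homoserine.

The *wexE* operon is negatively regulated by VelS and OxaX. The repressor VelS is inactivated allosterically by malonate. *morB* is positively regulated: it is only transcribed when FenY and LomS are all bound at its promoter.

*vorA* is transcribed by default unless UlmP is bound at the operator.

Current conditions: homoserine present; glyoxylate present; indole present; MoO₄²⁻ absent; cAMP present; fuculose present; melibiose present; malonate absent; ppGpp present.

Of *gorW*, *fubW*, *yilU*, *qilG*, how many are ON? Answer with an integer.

Melibiose is present, so LomM is active.
With repressor LomM bound, *gorW* is not transcribed.
→ *gorW* is OFF.
cAMP is present, so GixG is active.
Homoserine is present, so MorM is inactive.
No repressor is bound and GixG is active, so *fubW* is transcribed.
→ *fubW* is ON.
Indole is present, so YilB is active.
ppGpp is present, so UlmP is inactive.
With no repressor bound, *vorA* is transcribed.
So VorA is produced and active.
No repressor is bound and YilB and VorA are active, so *yilU* is transcribed.
→ *yilU* is ON.
Malonate is absent, so VelS is active.
Glyoxylate is present, so OxaX is inactive.
With repressor VelS bound, *wexE* is not transcribed.
So WexE is not produced.
Fuculose is present, so FenY is inactive.
MoO₄²⁻ is absent, so LomS is active.
Required activator FenY is absent, so *morB* is not transcribed.
So MorB is not produced.
With no repressor bound, *qilG* is transcribed.
→ *qilG* is ON.
3 of the 4 genes are transcribed.

3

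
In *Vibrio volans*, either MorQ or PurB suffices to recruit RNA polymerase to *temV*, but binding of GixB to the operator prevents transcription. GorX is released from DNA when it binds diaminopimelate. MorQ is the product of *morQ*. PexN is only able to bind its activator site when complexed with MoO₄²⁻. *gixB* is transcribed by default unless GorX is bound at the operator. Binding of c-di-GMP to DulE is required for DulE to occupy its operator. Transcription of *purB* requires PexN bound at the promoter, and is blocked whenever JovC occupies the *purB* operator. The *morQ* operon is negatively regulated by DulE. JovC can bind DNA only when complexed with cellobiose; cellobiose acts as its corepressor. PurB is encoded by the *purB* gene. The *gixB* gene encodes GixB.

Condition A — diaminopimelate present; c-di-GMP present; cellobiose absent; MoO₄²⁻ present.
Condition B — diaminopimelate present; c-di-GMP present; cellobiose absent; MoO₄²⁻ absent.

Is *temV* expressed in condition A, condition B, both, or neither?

neither

Condition A:
Diaminopimelate is present, so GorX is inactive.
With no repressor bound, *gixB* is transcribed.
So GixB is produced and active.
c-di-GMP is present, so DulE is active.
With repressor DulE bound, *morQ* is not transcribed.
So MorQ is not produced.
Cellobiose is absent, so JovC is inactive.
MoO₄²⁻ is present, so PexN is active.
No repressor is bound and PexN is active, so *purB* is transcribed.
So PurB is produced and active.
With repressor GixB bound, *temV* is not transcribed.
→ *temV* is OFF in A.
Condition B:
Diaminopimelate is present, so GorX is inactive.
With no repressor bound, *gixB* is transcribed.
So GixB is produced and active.
c-di-GMP is present, so DulE is active.
With repressor DulE bound, *morQ* is not transcribed.
So MorQ is not produced.
Cellobiose is absent, so JovC is inactive.
MoO₄²⁻ is absent, so PexN is inactive.
Required activator PexN is absent, so *purB* is not transcribed.
So PurB is not produced.
With repressor GixB bound, *temV* is not transcribed.
→ *temV* is OFF in B.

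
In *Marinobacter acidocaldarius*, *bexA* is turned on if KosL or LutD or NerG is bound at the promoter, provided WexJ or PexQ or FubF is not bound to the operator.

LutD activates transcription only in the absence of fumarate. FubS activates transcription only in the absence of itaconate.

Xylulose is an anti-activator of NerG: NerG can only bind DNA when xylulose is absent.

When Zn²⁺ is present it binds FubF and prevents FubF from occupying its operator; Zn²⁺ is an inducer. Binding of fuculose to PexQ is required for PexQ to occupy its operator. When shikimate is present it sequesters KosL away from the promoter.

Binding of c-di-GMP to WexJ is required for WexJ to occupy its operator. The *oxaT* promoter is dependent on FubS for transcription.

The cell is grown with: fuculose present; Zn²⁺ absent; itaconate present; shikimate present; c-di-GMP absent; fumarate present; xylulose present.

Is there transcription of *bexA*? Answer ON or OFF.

Shikimate is present, so KosL is inactive.
Fumarate is present, so LutD is inactive.
c-di-GMP is absent, so WexJ is inactive.
Fuculose is present, so PexQ is active.
Zn²⁺ is absent, so FubF is active.
Xylulose is present, so NerG is inactive.
With repressor PexQ bound, *bexA* is not transcribed.

OFF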